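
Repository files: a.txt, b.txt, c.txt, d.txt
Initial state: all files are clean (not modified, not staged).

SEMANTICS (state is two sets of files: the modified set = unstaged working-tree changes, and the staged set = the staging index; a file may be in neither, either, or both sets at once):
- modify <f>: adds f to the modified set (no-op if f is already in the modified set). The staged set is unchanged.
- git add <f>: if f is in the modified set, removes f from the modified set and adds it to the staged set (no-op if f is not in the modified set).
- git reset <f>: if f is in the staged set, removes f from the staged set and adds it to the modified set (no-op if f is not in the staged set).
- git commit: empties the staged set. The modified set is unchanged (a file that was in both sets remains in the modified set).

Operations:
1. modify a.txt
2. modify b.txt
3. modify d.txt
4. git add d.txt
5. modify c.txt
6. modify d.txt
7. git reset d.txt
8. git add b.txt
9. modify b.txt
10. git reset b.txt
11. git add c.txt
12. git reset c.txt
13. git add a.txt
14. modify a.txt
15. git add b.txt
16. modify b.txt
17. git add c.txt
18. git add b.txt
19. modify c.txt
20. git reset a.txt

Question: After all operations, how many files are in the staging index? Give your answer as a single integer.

After op 1 (modify a.txt): modified={a.txt} staged={none}
After op 2 (modify b.txt): modified={a.txt, b.txt} staged={none}
After op 3 (modify d.txt): modified={a.txt, b.txt, d.txt} staged={none}
After op 4 (git add d.txt): modified={a.txt, b.txt} staged={d.txt}
After op 5 (modify c.txt): modified={a.txt, b.txt, c.txt} staged={d.txt}
After op 6 (modify d.txt): modified={a.txt, b.txt, c.txt, d.txt} staged={d.txt}
After op 7 (git reset d.txt): modified={a.txt, b.txt, c.txt, d.txt} staged={none}
After op 8 (git add b.txt): modified={a.txt, c.txt, d.txt} staged={b.txt}
After op 9 (modify b.txt): modified={a.txt, b.txt, c.txt, d.txt} staged={b.txt}
After op 10 (git reset b.txt): modified={a.txt, b.txt, c.txt, d.txt} staged={none}
After op 11 (git add c.txt): modified={a.txt, b.txt, d.txt} staged={c.txt}
After op 12 (git reset c.txt): modified={a.txt, b.txt, c.txt, d.txt} staged={none}
After op 13 (git add a.txt): modified={b.txt, c.txt, d.txt} staged={a.txt}
After op 14 (modify a.txt): modified={a.txt, b.txt, c.txt, d.txt} staged={a.txt}
After op 15 (git add b.txt): modified={a.txt, c.txt, d.txt} staged={a.txt, b.txt}
After op 16 (modify b.txt): modified={a.txt, b.txt, c.txt, d.txt} staged={a.txt, b.txt}
After op 17 (git add c.txt): modified={a.txt, b.txt, d.txt} staged={a.txt, b.txt, c.txt}
After op 18 (git add b.txt): modified={a.txt, d.txt} staged={a.txt, b.txt, c.txt}
After op 19 (modify c.txt): modified={a.txt, c.txt, d.txt} staged={a.txt, b.txt, c.txt}
After op 20 (git reset a.txt): modified={a.txt, c.txt, d.txt} staged={b.txt, c.txt}
Final staged set: {b.txt, c.txt} -> count=2

Answer: 2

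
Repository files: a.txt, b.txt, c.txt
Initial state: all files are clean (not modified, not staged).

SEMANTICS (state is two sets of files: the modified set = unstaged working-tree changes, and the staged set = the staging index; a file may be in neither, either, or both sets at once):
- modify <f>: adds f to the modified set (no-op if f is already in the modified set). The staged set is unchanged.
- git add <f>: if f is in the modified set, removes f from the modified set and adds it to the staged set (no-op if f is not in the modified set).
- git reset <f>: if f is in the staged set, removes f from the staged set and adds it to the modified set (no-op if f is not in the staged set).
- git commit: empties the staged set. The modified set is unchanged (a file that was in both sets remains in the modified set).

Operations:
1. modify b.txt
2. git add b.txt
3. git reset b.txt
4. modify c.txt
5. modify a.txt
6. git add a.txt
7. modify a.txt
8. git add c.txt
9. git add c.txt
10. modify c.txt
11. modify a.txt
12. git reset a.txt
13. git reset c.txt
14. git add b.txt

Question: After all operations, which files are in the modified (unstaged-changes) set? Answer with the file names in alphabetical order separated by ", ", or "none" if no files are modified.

After op 1 (modify b.txt): modified={b.txt} staged={none}
After op 2 (git add b.txt): modified={none} staged={b.txt}
After op 3 (git reset b.txt): modified={b.txt} staged={none}
After op 4 (modify c.txt): modified={b.txt, c.txt} staged={none}
After op 5 (modify a.txt): modified={a.txt, b.txt, c.txt} staged={none}
After op 6 (git add a.txt): modified={b.txt, c.txt} staged={a.txt}
After op 7 (modify a.txt): modified={a.txt, b.txt, c.txt} staged={a.txt}
After op 8 (git add c.txt): modified={a.txt, b.txt} staged={a.txt, c.txt}
After op 9 (git add c.txt): modified={a.txt, b.txt} staged={a.txt, c.txt}
After op 10 (modify c.txt): modified={a.txt, b.txt, c.txt} staged={a.txt, c.txt}
After op 11 (modify a.txt): modified={a.txt, b.txt, c.txt} staged={a.txt, c.txt}
After op 12 (git reset a.txt): modified={a.txt, b.txt, c.txt} staged={c.txt}
After op 13 (git reset c.txt): modified={a.txt, b.txt, c.txt} staged={none}
After op 14 (git add b.txt): modified={a.txt, c.txt} staged={b.txt}

Answer: a.txt, c.txt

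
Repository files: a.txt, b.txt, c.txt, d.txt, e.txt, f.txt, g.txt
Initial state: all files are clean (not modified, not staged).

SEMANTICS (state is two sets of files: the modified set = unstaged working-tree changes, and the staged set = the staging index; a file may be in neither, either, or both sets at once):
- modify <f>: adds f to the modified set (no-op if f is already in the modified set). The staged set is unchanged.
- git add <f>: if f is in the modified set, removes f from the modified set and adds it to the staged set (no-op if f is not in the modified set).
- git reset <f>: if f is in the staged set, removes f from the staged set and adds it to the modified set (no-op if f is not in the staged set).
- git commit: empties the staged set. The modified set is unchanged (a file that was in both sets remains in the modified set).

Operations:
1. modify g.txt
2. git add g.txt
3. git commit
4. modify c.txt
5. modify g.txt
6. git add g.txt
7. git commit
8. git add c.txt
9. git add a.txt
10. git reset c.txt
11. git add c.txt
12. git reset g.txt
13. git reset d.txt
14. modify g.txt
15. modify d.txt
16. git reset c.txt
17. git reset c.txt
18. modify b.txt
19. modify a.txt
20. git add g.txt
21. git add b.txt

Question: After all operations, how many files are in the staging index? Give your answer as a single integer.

Answer: 2

Derivation:
After op 1 (modify g.txt): modified={g.txt} staged={none}
After op 2 (git add g.txt): modified={none} staged={g.txt}
After op 3 (git commit): modified={none} staged={none}
After op 4 (modify c.txt): modified={c.txt} staged={none}
After op 5 (modify g.txt): modified={c.txt, g.txt} staged={none}
After op 6 (git add g.txt): modified={c.txt} staged={g.txt}
After op 7 (git commit): modified={c.txt} staged={none}
After op 8 (git add c.txt): modified={none} staged={c.txt}
After op 9 (git add a.txt): modified={none} staged={c.txt}
After op 10 (git reset c.txt): modified={c.txt} staged={none}
After op 11 (git add c.txt): modified={none} staged={c.txt}
After op 12 (git reset g.txt): modified={none} staged={c.txt}
After op 13 (git reset d.txt): modified={none} staged={c.txt}
After op 14 (modify g.txt): modified={g.txt} staged={c.txt}
After op 15 (modify d.txt): modified={d.txt, g.txt} staged={c.txt}
After op 16 (git reset c.txt): modified={c.txt, d.txt, g.txt} staged={none}
After op 17 (git reset c.txt): modified={c.txt, d.txt, g.txt} staged={none}
After op 18 (modify b.txt): modified={b.txt, c.txt, d.txt, g.txt} staged={none}
After op 19 (modify a.txt): modified={a.txt, b.txt, c.txt, d.txt, g.txt} staged={none}
After op 20 (git add g.txt): modified={a.txt, b.txt, c.txt, d.txt} staged={g.txt}
After op 21 (git add b.txt): modified={a.txt, c.txt, d.txt} staged={b.txt, g.txt}
Final staged set: {b.txt, g.txt} -> count=2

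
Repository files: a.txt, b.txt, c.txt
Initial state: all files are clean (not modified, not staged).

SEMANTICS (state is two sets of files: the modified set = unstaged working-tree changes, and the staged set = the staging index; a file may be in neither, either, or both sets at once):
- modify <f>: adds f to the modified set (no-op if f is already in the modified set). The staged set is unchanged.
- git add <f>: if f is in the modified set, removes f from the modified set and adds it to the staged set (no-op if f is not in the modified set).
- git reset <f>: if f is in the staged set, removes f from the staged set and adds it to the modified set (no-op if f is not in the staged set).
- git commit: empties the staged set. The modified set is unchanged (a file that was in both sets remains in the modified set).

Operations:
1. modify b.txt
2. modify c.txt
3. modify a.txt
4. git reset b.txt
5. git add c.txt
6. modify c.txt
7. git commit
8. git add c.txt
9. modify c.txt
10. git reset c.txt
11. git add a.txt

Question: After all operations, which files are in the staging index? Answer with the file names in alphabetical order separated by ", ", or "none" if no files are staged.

Answer: a.txt

Derivation:
After op 1 (modify b.txt): modified={b.txt} staged={none}
After op 2 (modify c.txt): modified={b.txt, c.txt} staged={none}
After op 3 (modify a.txt): modified={a.txt, b.txt, c.txt} staged={none}
After op 4 (git reset b.txt): modified={a.txt, b.txt, c.txt} staged={none}
After op 5 (git add c.txt): modified={a.txt, b.txt} staged={c.txt}
After op 6 (modify c.txt): modified={a.txt, b.txt, c.txt} staged={c.txt}
After op 7 (git commit): modified={a.txt, b.txt, c.txt} staged={none}
After op 8 (git add c.txt): modified={a.txt, b.txt} staged={c.txt}
After op 9 (modify c.txt): modified={a.txt, b.txt, c.txt} staged={c.txt}
After op 10 (git reset c.txt): modified={a.txt, b.txt, c.txt} staged={none}
After op 11 (git add a.txt): modified={b.txt, c.txt} staged={a.txt}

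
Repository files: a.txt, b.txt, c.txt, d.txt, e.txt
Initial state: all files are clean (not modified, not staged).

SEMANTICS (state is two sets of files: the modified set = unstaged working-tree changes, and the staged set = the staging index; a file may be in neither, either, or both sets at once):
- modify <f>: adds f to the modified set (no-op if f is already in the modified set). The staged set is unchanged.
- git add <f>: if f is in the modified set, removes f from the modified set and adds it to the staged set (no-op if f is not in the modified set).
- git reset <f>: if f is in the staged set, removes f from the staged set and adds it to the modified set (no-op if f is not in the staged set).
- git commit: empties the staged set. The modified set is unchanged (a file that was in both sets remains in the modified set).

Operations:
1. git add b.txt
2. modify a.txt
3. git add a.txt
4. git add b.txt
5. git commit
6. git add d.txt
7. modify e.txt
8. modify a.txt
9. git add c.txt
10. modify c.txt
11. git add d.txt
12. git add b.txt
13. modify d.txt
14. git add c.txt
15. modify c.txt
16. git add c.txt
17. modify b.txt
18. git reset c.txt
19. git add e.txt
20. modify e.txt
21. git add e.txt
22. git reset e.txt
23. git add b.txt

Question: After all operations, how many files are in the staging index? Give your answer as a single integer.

Answer: 1

Derivation:
After op 1 (git add b.txt): modified={none} staged={none}
After op 2 (modify a.txt): modified={a.txt} staged={none}
After op 3 (git add a.txt): modified={none} staged={a.txt}
After op 4 (git add b.txt): modified={none} staged={a.txt}
After op 5 (git commit): modified={none} staged={none}
After op 6 (git add d.txt): modified={none} staged={none}
After op 7 (modify e.txt): modified={e.txt} staged={none}
After op 8 (modify a.txt): modified={a.txt, e.txt} staged={none}
After op 9 (git add c.txt): modified={a.txt, e.txt} staged={none}
After op 10 (modify c.txt): modified={a.txt, c.txt, e.txt} staged={none}
After op 11 (git add d.txt): modified={a.txt, c.txt, e.txt} staged={none}
After op 12 (git add b.txt): modified={a.txt, c.txt, e.txt} staged={none}
After op 13 (modify d.txt): modified={a.txt, c.txt, d.txt, e.txt} staged={none}
After op 14 (git add c.txt): modified={a.txt, d.txt, e.txt} staged={c.txt}
After op 15 (modify c.txt): modified={a.txt, c.txt, d.txt, e.txt} staged={c.txt}
After op 16 (git add c.txt): modified={a.txt, d.txt, e.txt} staged={c.txt}
After op 17 (modify b.txt): modified={a.txt, b.txt, d.txt, e.txt} staged={c.txt}
After op 18 (git reset c.txt): modified={a.txt, b.txt, c.txt, d.txt, e.txt} staged={none}
After op 19 (git add e.txt): modified={a.txt, b.txt, c.txt, d.txt} staged={e.txt}
After op 20 (modify e.txt): modified={a.txt, b.txt, c.txt, d.txt, e.txt} staged={e.txt}
After op 21 (git add e.txt): modified={a.txt, b.txt, c.txt, d.txt} staged={e.txt}
After op 22 (git reset e.txt): modified={a.txt, b.txt, c.txt, d.txt, e.txt} staged={none}
After op 23 (git add b.txt): modified={a.txt, c.txt, d.txt, e.txt} staged={b.txt}
Final staged set: {b.txt} -> count=1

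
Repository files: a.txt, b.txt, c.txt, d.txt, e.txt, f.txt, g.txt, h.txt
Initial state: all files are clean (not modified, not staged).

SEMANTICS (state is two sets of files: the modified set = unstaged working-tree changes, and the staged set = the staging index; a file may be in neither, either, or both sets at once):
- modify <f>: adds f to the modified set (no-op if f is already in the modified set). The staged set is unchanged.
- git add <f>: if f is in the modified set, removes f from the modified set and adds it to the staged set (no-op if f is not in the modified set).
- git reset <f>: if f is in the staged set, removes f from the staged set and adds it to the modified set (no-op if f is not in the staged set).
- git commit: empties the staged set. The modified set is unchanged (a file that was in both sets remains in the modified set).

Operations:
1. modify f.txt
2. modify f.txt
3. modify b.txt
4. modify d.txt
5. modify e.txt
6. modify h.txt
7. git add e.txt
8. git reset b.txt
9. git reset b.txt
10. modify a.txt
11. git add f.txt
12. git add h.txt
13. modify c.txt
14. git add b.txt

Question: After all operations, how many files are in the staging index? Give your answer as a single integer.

After op 1 (modify f.txt): modified={f.txt} staged={none}
After op 2 (modify f.txt): modified={f.txt} staged={none}
After op 3 (modify b.txt): modified={b.txt, f.txt} staged={none}
After op 4 (modify d.txt): modified={b.txt, d.txt, f.txt} staged={none}
After op 5 (modify e.txt): modified={b.txt, d.txt, e.txt, f.txt} staged={none}
After op 6 (modify h.txt): modified={b.txt, d.txt, e.txt, f.txt, h.txt} staged={none}
After op 7 (git add e.txt): modified={b.txt, d.txt, f.txt, h.txt} staged={e.txt}
After op 8 (git reset b.txt): modified={b.txt, d.txt, f.txt, h.txt} staged={e.txt}
After op 9 (git reset b.txt): modified={b.txt, d.txt, f.txt, h.txt} staged={e.txt}
After op 10 (modify a.txt): modified={a.txt, b.txt, d.txt, f.txt, h.txt} staged={e.txt}
After op 11 (git add f.txt): modified={a.txt, b.txt, d.txt, h.txt} staged={e.txt, f.txt}
After op 12 (git add h.txt): modified={a.txt, b.txt, d.txt} staged={e.txt, f.txt, h.txt}
After op 13 (modify c.txt): modified={a.txt, b.txt, c.txt, d.txt} staged={e.txt, f.txt, h.txt}
After op 14 (git add b.txt): modified={a.txt, c.txt, d.txt} staged={b.txt, e.txt, f.txt, h.txt}
Final staged set: {b.txt, e.txt, f.txt, h.txt} -> count=4

Answer: 4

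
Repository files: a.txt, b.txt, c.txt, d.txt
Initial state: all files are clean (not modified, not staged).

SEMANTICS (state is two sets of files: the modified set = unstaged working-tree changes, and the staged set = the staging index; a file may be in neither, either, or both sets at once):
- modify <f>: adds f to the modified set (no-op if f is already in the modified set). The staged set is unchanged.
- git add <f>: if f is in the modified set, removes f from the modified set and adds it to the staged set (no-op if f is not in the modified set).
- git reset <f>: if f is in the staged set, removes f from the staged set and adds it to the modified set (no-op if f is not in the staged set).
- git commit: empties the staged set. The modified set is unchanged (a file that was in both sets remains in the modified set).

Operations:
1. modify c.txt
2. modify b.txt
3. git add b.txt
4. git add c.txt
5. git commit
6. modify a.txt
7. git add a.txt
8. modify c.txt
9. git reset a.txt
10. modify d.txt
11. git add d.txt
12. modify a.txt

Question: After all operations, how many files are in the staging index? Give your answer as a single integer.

After op 1 (modify c.txt): modified={c.txt} staged={none}
After op 2 (modify b.txt): modified={b.txt, c.txt} staged={none}
After op 3 (git add b.txt): modified={c.txt} staged={b.txt}
After op 4 (git add c.txt): modified={none} staged={b.txt, c.txt}
After op 5 (git commit): modified={none} staged={none}
After op 6 (modify a.txt): modified={a.txt} staged={none}
After op 7 (git add a.txt): modified={none} staged={a.txt}
After op 8 (modify c.txt): modified={c.txt} staged={a.txt}
After op 9 (git reset a.txt): modified={a.txt, c.txt} staged={none}
After op 10 (modify d.txt): modified={a.txt, c.txt, d.txt} staged={none}
After op 11 (git add d.txt): modified={a.txt, c.txt} staged={d.txt}
After op 12 (modify a.txt): modified={a.txt, c.txt} staged={d.txt}
Final staged set: {d.txt} -> count=1

Answer: 1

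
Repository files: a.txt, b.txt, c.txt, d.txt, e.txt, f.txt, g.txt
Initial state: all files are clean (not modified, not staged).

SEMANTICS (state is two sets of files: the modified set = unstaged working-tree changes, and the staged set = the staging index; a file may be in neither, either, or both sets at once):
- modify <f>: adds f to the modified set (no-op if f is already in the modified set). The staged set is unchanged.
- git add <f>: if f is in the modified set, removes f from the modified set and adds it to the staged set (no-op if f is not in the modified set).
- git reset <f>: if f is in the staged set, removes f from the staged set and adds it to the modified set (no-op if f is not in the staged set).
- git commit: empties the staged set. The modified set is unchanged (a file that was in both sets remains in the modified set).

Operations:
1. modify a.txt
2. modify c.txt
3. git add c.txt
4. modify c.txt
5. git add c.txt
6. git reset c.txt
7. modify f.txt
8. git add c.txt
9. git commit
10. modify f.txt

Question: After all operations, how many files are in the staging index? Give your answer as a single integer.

Answer: 0

Derivation:
After op 1 (modify a.txt): modified={a.txt} staged={none}
After op 2 (modify c.txt): modified={a.txt, c.txt} staged={none}
After op 3 (git add c.txt): modified={a.txt} staged={c.txt}
After op 4 (modify c.txt): modified={a.txt, c.txt} staged={c.txt}
After op 5 (git add c.txt): modified={a.txt} staged={c.txt}
After op 6 (git reset c.txt): modified={a.txt, c.txt} staged={none}
After op 7 (modify f.txt): modified={a.txt, c.txt, f.txt} staged={none}
After op 8 (git add c.txt): modified={a.txt, f.txt} staged={c.txt}
After op 9 (git commit): modified={a.txt, f.txt} staged={none}
After op 10 (modify f.txt): modified={a.txt, f.txt} staged={none}
Final staged set: {none} -> count=0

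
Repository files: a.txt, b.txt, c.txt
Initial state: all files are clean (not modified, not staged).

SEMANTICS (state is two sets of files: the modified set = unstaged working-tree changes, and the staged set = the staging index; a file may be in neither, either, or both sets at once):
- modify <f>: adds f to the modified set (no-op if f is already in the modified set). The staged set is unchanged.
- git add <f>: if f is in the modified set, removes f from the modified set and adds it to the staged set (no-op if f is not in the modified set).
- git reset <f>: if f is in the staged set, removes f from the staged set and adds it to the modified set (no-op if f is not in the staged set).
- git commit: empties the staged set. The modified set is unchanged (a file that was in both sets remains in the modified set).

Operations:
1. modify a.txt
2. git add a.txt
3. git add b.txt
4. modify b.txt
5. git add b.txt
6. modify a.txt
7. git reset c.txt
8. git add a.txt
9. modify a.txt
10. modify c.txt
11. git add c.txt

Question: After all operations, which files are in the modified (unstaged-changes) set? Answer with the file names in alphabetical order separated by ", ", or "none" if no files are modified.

After op 1 (modify a.txt): modified={a.txt} staged={none}
After op 2 (git add a.txt): modified={none} staged={a.txt}
After op 3 (git add b.txt): modified={none} staged={a.txt}
After op 4 (modify b.txt): modified={b.txt} staged={a.txt}
After op 5 (git add b.txt): modified={none} staged={a.txt, b.txt}
After op 6 (modify a.txt): modified={a.txt} staged={a.txt, b.txt}
After op 7 (git reset c.txt): modified={a.txt} staged={a.txt, b.txt}
After op 8 (git add a.txt): modified={none} staged={a.txt, b.txt}
After op 9 (modify a.txt): modified={a.txt} staged={a.txt, b.txt}
After op 10 (modify c.txt): modified={a.txt, c.txt} staged={a.txt, b.txt}
After op 11 (git add c.txt): modified={a.txt} staged={a.txt, b.txt, c.txt}

Answer: a.txt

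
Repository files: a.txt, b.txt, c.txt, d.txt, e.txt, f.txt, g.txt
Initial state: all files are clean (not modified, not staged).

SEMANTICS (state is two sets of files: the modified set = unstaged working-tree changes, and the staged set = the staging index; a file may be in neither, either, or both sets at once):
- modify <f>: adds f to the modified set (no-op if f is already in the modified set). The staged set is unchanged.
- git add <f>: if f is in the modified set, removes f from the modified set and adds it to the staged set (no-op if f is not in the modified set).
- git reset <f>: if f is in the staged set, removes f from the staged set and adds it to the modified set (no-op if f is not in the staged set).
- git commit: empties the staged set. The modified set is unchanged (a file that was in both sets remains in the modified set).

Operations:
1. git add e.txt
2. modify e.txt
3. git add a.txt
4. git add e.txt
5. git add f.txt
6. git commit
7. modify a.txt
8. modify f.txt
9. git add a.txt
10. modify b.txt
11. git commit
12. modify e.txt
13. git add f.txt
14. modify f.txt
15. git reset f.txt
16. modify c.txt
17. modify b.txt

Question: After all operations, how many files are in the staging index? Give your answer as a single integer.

After op 1 (git add e.txt): modified={none} staged={none}
After op 2 (modify e.txt): modified={e.txt} staged={none}
After op 3 (git add a.txt): modified={e.txt} staged={none}
After op 4 (git add e.txt): modified={none} staged={e.txt}
After op 5 (git add f.txt): modified={none} staged={e.txt}
After op 6 (git commit): modified={none} staged={none}
After op 7 (modify a.txt): modified={a.txt} staged={none}
After op 8 (modify f.txt): modified={a.txt, f.txt} staged={none}
After op 9 (git add a.txt): modified={f.txt} staged={a.txt}
After op 10 (modify b.txt): modified={b.txt, f.txt} staged={a.txt}
After op 11 (git commit): modified={b.txt, f.txt} staged={none}
After op 12 (modify e.txt): modified={b.txt, e.txt, f.txt} staged={none}
After op 13 (git add f.txt): modified={b.txt, e.txt} staged={f.txt}
After op 14 (modify f.txt): modified={b.txt, e.txt, f.txt} staged={f.txt}
After op 15 (git reset f.txt): modified={b.txt, e.txt, f.txt} staged={none}
After op 16 (modify c.txt): modified={b.txt, c.txt, e.txt, f.txt} staged={none}
After op 17 (modify b.txt): modified={b.txt, c.txt, e.txt, f.txt} staged={none}
Final staged set: {none} -> count=0

Answer: 0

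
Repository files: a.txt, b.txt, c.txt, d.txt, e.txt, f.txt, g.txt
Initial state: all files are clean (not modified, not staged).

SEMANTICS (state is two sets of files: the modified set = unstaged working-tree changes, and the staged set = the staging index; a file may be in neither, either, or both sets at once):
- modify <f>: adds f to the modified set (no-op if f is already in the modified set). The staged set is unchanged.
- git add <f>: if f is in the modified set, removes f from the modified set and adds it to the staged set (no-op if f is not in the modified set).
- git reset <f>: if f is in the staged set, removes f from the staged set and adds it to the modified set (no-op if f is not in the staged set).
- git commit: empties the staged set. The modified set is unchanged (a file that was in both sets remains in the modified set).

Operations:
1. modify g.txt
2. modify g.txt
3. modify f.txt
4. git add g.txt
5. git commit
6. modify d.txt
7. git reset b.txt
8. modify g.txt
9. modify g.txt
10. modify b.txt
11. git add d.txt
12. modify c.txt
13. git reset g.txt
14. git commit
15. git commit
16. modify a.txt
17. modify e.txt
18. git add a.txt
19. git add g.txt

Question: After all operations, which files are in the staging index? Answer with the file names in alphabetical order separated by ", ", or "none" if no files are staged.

After op 1 (modify g.txt): modified={g.txt} staged={none}
After op 2 (modify g.txt): modified={g.txt} staged={none}
After op 3 (modify f.txt): modified={f.txt, g.txt} staged={none}
After op 4 (git add g.txt): modified={f.txt} staged={g.txt}
After op 5 (git commit): modified={f.txt} staged={none}
After op 6 (modify d.txt): modified={d.txt, f.txt} staged={none}
After op 7 (git reset b.txt): modified={d.txt, f.txt} staged={none}
After op 8 (modify g.txt): modified={d.txt, f.txt, g.txt} staged={none}
After op 9 (modify g.txt): modified={d.txt, f.txt, g.txt} staged={none}
After op 10 (modify b.txt): modified={b.txt, d.txt, f.txt, g.txt} staged={none}
After op 11 (git add d.txt): modified={b.txt, f.txt, g.txt} staged={d.txt}
After op 12 (modify c.txt): modified={b.txt, c.txt, f.txt, g.txt} staged={d.txt}
After op 13 (git reset g.txt): modified={b.txt, c.txt, f.txt, g.txt} staged={d.txt}
After op 14 (git commit): modified={b.txt, c.txt, f.txt, g.txt} staged={none}
After op 15 (git commit): modified={b.txt, c.txt, f.txt, g.txt} staged={none}
After op 16 (modify a.txt): modified={a.txt, b.txt, c.txt, f.txt, g.txt} staged={none}
After op 17 (modify e.txt): modified={a.txt, b.txt, c.txt, e.txt, f.txt, g.txt} staged={none}
After op 18 (git add a.txt): modified={b.txt, c.txt, e.txt, f.txt, g.txt} staged={a.txt}
After op 19 (git add g.txt): modified={b.txt, c.txt, e.txt, f.txt} staged={a.txt, g.txt}

Answer: a.txt, g.txt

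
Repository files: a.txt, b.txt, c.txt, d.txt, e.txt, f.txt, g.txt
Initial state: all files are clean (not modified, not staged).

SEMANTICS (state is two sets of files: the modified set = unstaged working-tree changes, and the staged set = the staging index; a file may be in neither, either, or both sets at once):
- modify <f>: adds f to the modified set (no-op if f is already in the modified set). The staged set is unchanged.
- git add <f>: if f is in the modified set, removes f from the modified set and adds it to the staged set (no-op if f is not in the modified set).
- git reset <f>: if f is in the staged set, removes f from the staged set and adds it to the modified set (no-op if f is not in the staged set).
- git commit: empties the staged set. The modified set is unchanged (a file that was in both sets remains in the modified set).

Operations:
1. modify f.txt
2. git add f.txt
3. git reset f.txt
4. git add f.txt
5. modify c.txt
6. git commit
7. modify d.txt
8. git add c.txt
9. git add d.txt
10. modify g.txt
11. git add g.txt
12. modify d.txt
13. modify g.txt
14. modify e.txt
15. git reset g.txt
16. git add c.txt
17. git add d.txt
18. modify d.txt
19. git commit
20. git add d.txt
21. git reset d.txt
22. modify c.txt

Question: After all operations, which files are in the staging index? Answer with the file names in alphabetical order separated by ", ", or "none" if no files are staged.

Answer: none

Derivation:
After op 1 (modify f.txt): modified={f.txt} staged={none}
After op 2 (git add f.txt): modified={none} staged={f.txt}
After op 3 (git reset f.txt): modified={f.txt} staged={none}
After op 4 (git add f.txt): modified={none} staged={f.txt}
After op 5 (modify c.txt): modified={c.txt} staged={f.txt}
After op 6 (git commit): modified={c.txt} staged={none}
After op 7 (modify d.txt): modified={c.txt, d.txt} staged={none}
After op 8 (git add c.txt): modified={d.txt} staged={c.txt}
After op 9 (git add d.txt): modified={none} staged={c.txt, d.txt}
After op 10 (modify g.txt): modified={g.txt} staged={c.txt, d.txt}
After op 11 (git add g.txt): modified={none} staged={c.txt, d.txt, g.txt}
After op 12 (modify d.txt): modified={d.txt} staged={c.txt, d.txt, g.txt}
After op 13 (modify g.txt): modified={d.txt, g.txt} staged={c.txt, d.txt, g.txt}
After op 14 (modify e.txt): modified={d.txt, e.txt, g.txt} staged={c.txt, d.txt, g.txt}
After op 15 (git reset g.txt): modified={d.txt, e.txt, g.txt} staged={c.txt, d.txt}
After op 16 (git add c.txt): modified={d.txt, e.txt, g.txt} staged={c.txt, d.txt}
After op 17 (git add d.txt): modified={e.txt, g.txt} staged={c.txt, d.txt}
After op 18 (modify d.txt): modified={d.txt, e.txt, g.txt} staged={c.txt, d.txt}
After op 19 (git commit): modified={d.txt, e.txt, g.txt} staged={none}
After op 20 (git add d.txt): modified={e.txt, g.txt} staged={d.txt}
After op 21 (git reset d.txt): modified={d.txt, e.txt, g.txt} staged={none}
After op 22 (modify c.txt): modified={c.txt, d.txt, e.txt, g.txt} staged={none}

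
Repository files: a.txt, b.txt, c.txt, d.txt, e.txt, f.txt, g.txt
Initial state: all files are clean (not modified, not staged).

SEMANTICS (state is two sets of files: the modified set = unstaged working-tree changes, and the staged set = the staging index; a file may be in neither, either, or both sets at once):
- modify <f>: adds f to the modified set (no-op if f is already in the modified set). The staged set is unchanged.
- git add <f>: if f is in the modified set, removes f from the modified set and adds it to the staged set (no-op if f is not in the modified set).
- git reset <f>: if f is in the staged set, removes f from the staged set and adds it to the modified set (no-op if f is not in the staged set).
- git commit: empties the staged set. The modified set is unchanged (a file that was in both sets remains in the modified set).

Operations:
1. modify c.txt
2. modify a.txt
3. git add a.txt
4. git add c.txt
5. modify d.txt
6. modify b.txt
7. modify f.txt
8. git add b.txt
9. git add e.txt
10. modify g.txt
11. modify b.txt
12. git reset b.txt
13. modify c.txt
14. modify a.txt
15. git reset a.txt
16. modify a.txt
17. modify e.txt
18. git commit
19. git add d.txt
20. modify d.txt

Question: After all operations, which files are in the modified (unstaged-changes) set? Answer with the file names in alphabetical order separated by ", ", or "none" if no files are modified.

After op 1 (modify c.txt): modified={c.txt} staged={none}
After op 2 (modify a.txt): modified={a.txt, c.txt} staged={none}
After op 3 (git add a.txt): modified={c.txt} staged={a.txt}
After op 4 (git add c.txt): modified={none} staged={a.txt, c.txt}
After op 5 (modify d.txt): modified={d.txt} staged={a.txt, c.txt}
After op 6 (modify b.txt): modified={b.txt, d.txt} staged={a.txt, c.txt}
After op 7 (modify f.txt): modified={b.txt, d.txt, f.txt} staged={a.txt, c.txt}
After op 8 (git add b.txt): modified={d.txt, f.txt} staged={a.txt, b.txt, c.txt}
After op 9 (git add e.txt): modified={d.txt, f.txt} staged={a.txt, b.txt, c.txt}
After op 10 (modify g.txt): modified={d.txt, f.txt, g.txt} staged={a.txt, b.txt, c.txt}
After op 11 (modify b.txt): modified={b.txt, d.txt, f.txt, g.txt} staged={a.txt, b.txt, c.txt}
After op 12 (git reset b.txt): modified={b.txt, d.txt, f.txt, g.txt} staged={a.txt, c.txt}
After op 13 (modify c.txt): modified={b.txt, c.txt, d.txt, f.txt, g.txt} staged={a.txt, c.txt}
After op 14 (modify a.txt): modified={a.txt, b.txt, c.txt, d.txt, f.txt, g.txt} staged={a.txt, c.txt}
After op 15 (git reset a.txt): modified={a.txt, b.txt, c.txt, d.txt, f.txt, g.txt} staged={c.txt}
After op 16 (modify a.txt): modified={a.txt, b.txt, c.txt, d.txt, f.txt, g.txt} staged={c.txt}
After op 17 (modify e.txt): modified={a.txt, b.txt, c.txt, d.txt, e.txt, f.txt, g.txt} staged={c.txt}
After op 18 (git commit): modified={a.txt, b.txt, c.txt, d.txt, e.txt, f.txt, g.txt} staged={none}
After op 19 (git add d.txt): modified={a.txt, b.txt, c.txt, e.txt, f.txt, g.txt} staged={d.txt}
After op 20 (modify d.txt): modified={a.txt, b.txt, c.txt, d.txt, e.txt, f.txt, g.txt} staged={d.txt}

Answer: a.txt, b.txt, c.txt, d.txt, e.txt, f.txt, g.txt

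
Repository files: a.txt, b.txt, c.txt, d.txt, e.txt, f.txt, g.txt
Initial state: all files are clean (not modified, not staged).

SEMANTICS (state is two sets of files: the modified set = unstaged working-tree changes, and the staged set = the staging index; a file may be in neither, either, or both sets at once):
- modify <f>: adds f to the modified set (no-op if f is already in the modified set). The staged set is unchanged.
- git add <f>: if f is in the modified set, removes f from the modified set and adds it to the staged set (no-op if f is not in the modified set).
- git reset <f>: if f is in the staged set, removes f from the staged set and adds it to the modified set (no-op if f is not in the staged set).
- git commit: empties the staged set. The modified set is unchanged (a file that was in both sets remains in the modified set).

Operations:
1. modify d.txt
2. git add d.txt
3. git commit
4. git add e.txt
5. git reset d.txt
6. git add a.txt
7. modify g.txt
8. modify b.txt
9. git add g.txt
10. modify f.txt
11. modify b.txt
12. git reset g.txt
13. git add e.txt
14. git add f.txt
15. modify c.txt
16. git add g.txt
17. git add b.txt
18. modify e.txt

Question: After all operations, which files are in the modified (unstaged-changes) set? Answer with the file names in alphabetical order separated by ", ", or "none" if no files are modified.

Answer: c.txt, e.txt

Derivation:
After op 1 (modify d.txt): modified={d.txt} staged={none}
After op 2 (git add d.txt): modified={none} staged={d.txt}
After op 3 (git commit): modified={none} staged={none}
After op 4 (git add e.txt): modified={none} staged={none}
After op 5 (git reset d.txt): modified={none} staged={none}
After op 6 (git add a.txt): modified={none} staged={none}
After op 7 (modify g.txt): modified={g.txt} staged={none}
After op 8 (modify b.txt): modified={b.txt, g.txt} staged={none}
After op 9 (git add g.txt): modified={b.txt} staged={g.txt}
After op 10 (modify f.txt): modified={b.txt, f.txt} staged={g.txt}
After op 11 (modify b.txt): modified={b.txt, f.txt} staged={g.txt}
After op 12 (git reset g.txt): modified={b.txt, f.txt, g.txt} staged={none}
After op 13 (git add e.txt): modified={b.txt, f.txt, g.txt} staged={none}
After op 14 (git add f.txt): modified={b.txt, g.txt} staged={f.txt}
After op 15 (modify c.txt): modified={b.txt, c.txt, g.txt} staged={f.txt}
After op 16 (git add g.txt): modified={b.txt, c.txt} staged={f.txt, g.txt}
After op 17 (git add b.txt): modified={c.txt} staged={b.txt, f.txt, g.txt}
After op 18 (modify e.txt): modified={c.txt, e.txt} staged={b.txt, f.txt, g.txt}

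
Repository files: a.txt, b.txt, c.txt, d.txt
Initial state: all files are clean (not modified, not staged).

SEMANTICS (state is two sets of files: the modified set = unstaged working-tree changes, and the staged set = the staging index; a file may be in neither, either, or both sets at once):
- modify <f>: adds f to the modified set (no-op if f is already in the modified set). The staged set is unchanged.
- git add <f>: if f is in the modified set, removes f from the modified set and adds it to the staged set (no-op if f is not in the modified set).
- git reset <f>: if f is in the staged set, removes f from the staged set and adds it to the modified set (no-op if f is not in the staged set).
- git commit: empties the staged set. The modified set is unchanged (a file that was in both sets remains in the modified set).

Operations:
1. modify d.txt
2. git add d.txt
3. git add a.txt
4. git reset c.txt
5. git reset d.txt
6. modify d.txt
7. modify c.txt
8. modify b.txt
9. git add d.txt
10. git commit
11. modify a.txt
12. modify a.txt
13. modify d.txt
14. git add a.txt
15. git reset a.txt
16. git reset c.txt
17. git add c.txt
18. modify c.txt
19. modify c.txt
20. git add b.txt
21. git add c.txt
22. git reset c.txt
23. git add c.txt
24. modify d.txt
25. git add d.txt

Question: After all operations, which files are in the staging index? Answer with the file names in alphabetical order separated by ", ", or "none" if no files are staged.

After op 1 (modify d.txt): modified={d.txt} staged={none}
After op 2 (git add d.txt): modified={none} staged={d.txt}
After op 3 (git add a.txt): modified={none} staged={d.txt}
After op 4 (git reset c.txt): modified={none} staged={d.txt}
After op 5 (git reset d.txt): modified={d.txt} staged={none}
After op 6 (modify d.txt): modified={d.txt} staged={none}
After op 7 (modify c.txt): modified={c.txt, d.txt} staged={none}
After op 8 (modify b.txt): modified={b.txt, c.txt, d.txt} staged={none}
After op 9 (git add d.txt): modified={b.txt, c.txt} staged={d.txt}
After op 10 (git commit): modified={b.txt, c.txt} staged={none}
After op 11 (modify a.txt): modified={a.txt, b.txt, c.txt} staged={none}
After op 12 (modify a.txt): modified={a.txt, b.txt, c.txt} staged={none}
After op 13 (modify d.txt): modified={a.txt, b.txt, c.txt, d.txt} staged={none}
After op 14 (git add a.txt): modified={b.txt, c.txt, d.txt} staged={a.txt}
After op 15 (git reset a.txt): modified={a.txt, b.txt, c.txt, d.txt} staged={none}
After op 16 (git reset c.txt): modified={a.txt, b.txt, c.txt, d.txt} staged={none}
After op 17 (git add c.txt): modified={a.txt, b.txt, d.txt} staged={c.txt}
After op 18 (modify c.txt): modified={a.txt, b.txt, c.txt, d.txt} staged={c.txt}
After op 19 (modify c.txt): modified={a.txt, b.txt, c.txt, d.txt} staged={c.txt}
After op 20 (git add b.txt): modified={a.txt, c.txt, d.txt} staged={b.txt, c.txt}
After op 21 (git add c.txt): modified={a.txt, d.txt} staged={b.txt, c.txt}
After op 22 (git reset c.txt): modified={a.txt, c.txt, d.txt} staged={b.txt}
After op 23 (git add c.txt): modified={a.txt, d.txt} staged={b.txt, c.txt}
After op 24 (modify d.txt): modified={a.txt, d.txt} staged={b.txt, c.txt}
After op 25 (git add d.txt): modified={a.txt} staged={b.txt, c.txt, d.txt}

Answer: b.txt, c.txt, d.txt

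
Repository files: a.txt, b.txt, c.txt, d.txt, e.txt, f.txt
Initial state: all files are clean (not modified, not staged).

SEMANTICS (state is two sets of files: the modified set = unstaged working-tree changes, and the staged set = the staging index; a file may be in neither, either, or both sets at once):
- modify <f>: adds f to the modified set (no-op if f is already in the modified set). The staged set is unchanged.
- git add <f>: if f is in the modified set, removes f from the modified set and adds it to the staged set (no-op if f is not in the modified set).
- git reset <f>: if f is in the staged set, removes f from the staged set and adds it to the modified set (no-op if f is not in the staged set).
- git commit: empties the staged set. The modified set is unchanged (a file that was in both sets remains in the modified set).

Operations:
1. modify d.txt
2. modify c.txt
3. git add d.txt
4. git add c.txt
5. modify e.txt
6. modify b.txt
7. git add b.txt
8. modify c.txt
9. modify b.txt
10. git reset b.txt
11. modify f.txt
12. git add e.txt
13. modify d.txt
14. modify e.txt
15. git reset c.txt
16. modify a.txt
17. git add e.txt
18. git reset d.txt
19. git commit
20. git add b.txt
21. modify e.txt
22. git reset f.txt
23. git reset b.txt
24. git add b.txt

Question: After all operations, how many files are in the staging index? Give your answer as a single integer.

Answer: 1

Derivation:
After op 1 (modify d.txt): modified={d.txt} staged={none}
After op 2 (modify c.txt): modified={c.txt, d.txt} staged={none}
After op 3 (git add d.txt): modified={c.txt} staged={d.txt}
After op 4 (git add c.txt): modified={none} staged={c.txt, d.txt}
After op 5 (modify e.txt): modified={e.txt} staged={c.txt, d.txt}
After op 6 (modify b.txt): modified={b.txt, e.txt} staged={c.txt, d.txt}
After op 7 (git add b.txt): modified={e.txt} staged={b.txt, c.txt, d.txt}
After op 8 (modify c.txt): modified={c.txt, e.txt} staged={b.txt, c.txt, d.txt}
After op 9 (modify b.txt): modified={b.txt, c.txt, e.txt} staged={b.txt, c.txt, d.txt}
After op 10 (git reset b.txt): modified={b.txt, c.txt, e.txt} staged={c.txt, d.txt}
After op 11 (modify f.txt): modified={b.txt, c.txt, e.txt, f.txt} staged={c.txt, d.txt}
After op 12 (git add e.txt): modified={b.txt, c.txt, f.txt} staged={c.txt, d.txt, e.txt}
After op 13 (modify d.txt): modified={b.txt, c.txt, d.txt, f.txt} staged={c.txt, d.txt, e.txt}
After op 14 (modify e.txt): modified={b.txt, c.txt, d.txt, e.txt, f.txt} staged={c.txt, d.txt, e.txt}
After op 15 (git reset c.txt): modified={b.txt, c.txt, d.txt, e.txt, f.txt} staged={d.txt, e.txt}
After op 16 (modify a.txt): modified={a.txt, b.txt, c.txt, d.txt, e.txt, f.txt} staged={d.txt, e.txt}
After op 17 (git add e.txt): modified={a.txt, b.txt, c.txt, d.txt, f.txt} staged={d.txt, e.txt}
After op 18 (git reset d.txt): modified={a.txt, b.txt, c.txt, d.txt, f.txt} staged={e.txt}
After op 19 (git commit): modified={a.txt, b.txt, c.txt, d.txt, f.txt} staged={none}
After op 20 (git add b.txt): modified={a.txt, c.txt, d.txt, f.txt} staged={b.txt}
After op 21 (modify e.txt): modified={a.txt, c.txt, d.txt, e.txt, f.txt} staged={b.txt}
After op 22 (git reset f.txt): modified={a.txt, c.txt, d.txt, e.txt, f.txt} staged={b.txt}
After op 23 (git reset b.txt): modified={a.txt, b.txt, c.txt, d.txt, e.txt, f.txt} staged={none}
After op 24 (git add b.txt): modified={a.txt, c.txt, d.txt, e.txt, f.txt} staged={b.txt}
Final staged set: {b.txt} -> count=1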